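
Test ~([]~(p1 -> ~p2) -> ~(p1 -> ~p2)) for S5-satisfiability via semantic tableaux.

Unsatisfiable

1. ~([]~(p1 -> ~p2) -> ~(p1 -> ~p2)), 0
2. []~(p1 -> ~p2), 0   [~->-rule on 1]
3. p1 -> ~p2, 0   [~->-rule on 1]
4. ~(p1 -> ~p2), 0   [[]-rule on 2 via 0R0]
5. p1, 0   [~->-rule on 4]
6. p2, 0   [~->-rule on 4]
7. ~p2, 0   [->-rule on 3 (branches; this branch)]
Accessibility: 0R0
Branch closes: p2 and ~p2 both at 0.
(One branch shown.) All branches close.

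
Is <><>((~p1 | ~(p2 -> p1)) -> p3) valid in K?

Tableau for the negation ~<><>((~p1 | ~(p2 -> p1)) -> p3):
1. ~<><>((~p1 | ~(p2 -> p1)) -> p3), 0
The negation has an open branch (countermodel exists).

Not valid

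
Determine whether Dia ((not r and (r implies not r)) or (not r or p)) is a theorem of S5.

Tableau for the negation not Dia ((not r and (r implies not r)) or (not r or p)):
1. not Dia ((not r and (r implies not r)) or (not r or p)), u
2. not ((not r and (r implies not r)) or (not r or p)), u
3. not (not r and (r implies not r)), u
4. not (not r or p), u
5. r, u
6. not p, u
7. not (r implies not r), u
Accessibility: uRu
The negation has an open branch (countermodel exists).

Not valid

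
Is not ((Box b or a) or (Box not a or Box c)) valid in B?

Tableau for the negation (Box b or a) or (Box not a or Box c):
1. (Box b or a) or (Box not a or Box c), 0
2. Box not a or Box c, 0   [or-rule on 1 (branches; this branch)]
3. Box c, 0   [or-rule on 2 (branches; this branch)]
4. c, 0   [Box-rule on 3 via 0R0]
Accessibility: 0R0
The negation has an open branch (countermodel exists).

No, not valid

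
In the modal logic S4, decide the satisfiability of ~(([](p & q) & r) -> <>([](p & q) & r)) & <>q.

1. ~(([](p & q) & r) -> <>([](p & q) & r)) & <>q, 0
2. ~(([](p & q) & r) -> <>([](p & q) & r)), 0
3. <>q, 0
4. [](p & q) & r, 0
5. ~<>([](p & q) & r), 0
6. [](p & q), 0
7. r, 0
8. ~([](p & q) & r), 0
9. p & q, 0
10. p, 0
11. q, 0
12. ~[](p & q), 0
13. q, 1
14. ~([](p & q) & r), 1
15. p & q, 1
16. p, 1
17. ~r, 1
18. ~(p & q), 2
19. ~([](p & q) & r), 2
20. p & q, 2
21. p, 2
22. q, 2
23. ~q, 2
Accessibility: 0R0, 0R1, 0R2, 1R1, 2R2
Branch closes: q and ~q both at 2.
Every branch closes; the branch above is one of them.

No, unsatisfiable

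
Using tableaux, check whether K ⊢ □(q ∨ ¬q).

Tableau for the negation ¬□(q ∨ ¬q):
1. ¬□(q ∨ ¬q), 0
2. ¬(q ∨ ¬q), 1
3. ¬q, 1
4. q, 1
Accessibility: 0R1
Branch closes: q and ¬q both at 1.
Every branch of the negation's tableau closes; the branch above is one of them.

Valid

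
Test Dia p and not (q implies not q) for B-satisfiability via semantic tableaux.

Satisfiable

1. Dia p and not (q implies not q), 0
2. Dia p, 0   [and-rule on 1]
3. not (q implies not q), 0   [and-rule on 1]
4. q, 0   [neg-implies-rule on 3]
5. p, 1   [Dia-rule on 2: fresh world 1, 0R1]
Accessibility: 0R0, 0R1, 1R0, 1R1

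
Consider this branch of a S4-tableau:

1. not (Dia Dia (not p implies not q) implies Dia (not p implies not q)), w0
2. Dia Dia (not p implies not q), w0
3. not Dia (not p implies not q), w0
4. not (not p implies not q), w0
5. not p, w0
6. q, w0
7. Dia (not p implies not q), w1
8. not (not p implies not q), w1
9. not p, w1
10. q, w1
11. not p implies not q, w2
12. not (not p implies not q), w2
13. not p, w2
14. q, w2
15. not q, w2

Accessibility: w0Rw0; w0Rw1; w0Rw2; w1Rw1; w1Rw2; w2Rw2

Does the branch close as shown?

Both q and not q appear at w2.

Yes, closed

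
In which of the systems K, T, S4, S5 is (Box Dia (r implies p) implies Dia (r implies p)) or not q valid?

K-tableau for the negation not ((Box Dia (r implies p) implies Dia (r implies p)) or not q):
1. not ((Box Dia (r implies p) implies Dia (r implies p)) or not q), 0
2. not (Box Dia (r implies p) implies Dia (r implies p)), 0   [neg-or-rule on 1]
3. q, 0   [neg-or-rule on 1]
4. Box Dia (r implies p), 0   [neg-implies-rule on 2]
5. not Dia (r implies p), 0   [neg-implies-rule on 2]
Complete open branch: countermodel on a K-frame, so not valid in K.
T-tableau for the negation not ((Box Dia (r implies p) implies Dia (r implies p)) or not q):
1. not ((Box Dia (r implies p) implies Dia (r implies p)) or not q), 0
2. not (Box Dia (r implies p) implies Dia (r implies p)), 0   [neg-or-rule on 1]
3. q, 0   [neg-or-rule on 1]
4. Box Dia (r implies p), 0   [neg-implies-rule on 2]
5. not Dia (r implies p), 0   [neg-implies-rule on 2]
6. Dia (r implies p), 0   [Box-rule on 4 via 0R0]
7. not (r implies p), 0   [neg-Dia-rule on 5 via 0R0]
8. r, 0   [neg-implies-rule on 7]
9. not p, 0   [neg-implies-rule on 7]
10. r implies p, 1   [Dia-rule on 6: fresh world 1, 0R1]
11. Dia (r implies p), 1   [Box-rule on 4 via 0R1]
12. not (r implies p), 1   [neg-Dia-rule on 5 via 0R1]
13. r, 1   [neg-implies-rule on 12]
14. not p, 1   [neg-implies-rule on 12]
15. p, 1   [implies-rule on 10 (branches; this branch)]
Accessibility: 0R0, 0R1, 1R1
Branch closes: p and not p both at 1.
Every branch closes (one shown): valid in T, hence also in S4, S5 (every theorem of T is a theorem of S4 and S5).

T, S4, S5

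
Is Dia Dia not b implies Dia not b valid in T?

No, not valid

Tableau for the negation not (Dia Dia not b implies Dia not b):
1. not (Dia Dia not b implies Dia not b), u
2. Dia Dia not b, u   [neg-implies-rule on 1]
3. not Dia not b, u   [neg-implies-rule on 1]
4. b, u   [neg-Dia-rule on 3 via uRu]
5. Dia not b, v   [Dia-rule on 2: fresh world v, uRv]
6. b, v   [neg-Dia-rule on 3 via uRv]
7. not b, w   [Dia-rule on 5: fresh world w, vRw]
Accessibility: uRu, uRv, vRv, vRw, wRw
The negation has an open branch (countermodel exists).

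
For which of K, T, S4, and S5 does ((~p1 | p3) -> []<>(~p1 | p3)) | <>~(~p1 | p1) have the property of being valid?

S5

S4-tableau for the negation ~(((~p1 | p3) -> []<>(~p1 | p3)) | <>~(~p1 | p1)):
1. ~(((~p1 | p3) -> []<>(~p1 | p3)) | <>~(~p1 | p1)), 0
2. ~((~p1 | p3) -> []<>(~p1 | p3)), 0
3. ~<>~(~p1 | p1), 0
4. ~p1 | p3, 0
5. ~[]<>(~p1 | p3), 0
6. ~p1 | p1, 0
7. p3, 0
8. p1, 0
9. ~<>(~p1 | p3), 1
10. ~p1 | p1, 1
11. ~(~p1 | p3), 1
12. p1, 1
13. ~p3, 1
Accessibility: 0R0, 0R1, 1R1
Complete open branch: countermodel on an S4-frame, so not valid in S4, nor in K, T (the same frame is also a K-frame and a T-frame).
S5-tableau for the negation ~(((~p1 | p3) -> []<>(~p1 | p3)) | <>~(~p1 | p1)):
1. ~(((~p1 | p3) -> []<>(~p1 | p3)) | <>~(~p1 | p1)), 0
2. ~((~p1 | p3) -> []<>(~p1 | p3)), 0
3. ~<>~(~p1 | p1), 0
4. ~p1 | p3, 0
5. ~[]<>(~p1 | p3), 0
6. ~p1 | p1, 0
7. p3, 0
8. p1, 0
9. ~<>(~p1 | p3), 1
10. ~p1 | p1, 1
11. ~(~p1 | p3), 0
12. ~p3, 0
Accessibility: 0R0, 0R1, 1R0, 1R1
Branch closes: p3 and ~p3 both at 0.
Every branch closes (one shown): valid in S5.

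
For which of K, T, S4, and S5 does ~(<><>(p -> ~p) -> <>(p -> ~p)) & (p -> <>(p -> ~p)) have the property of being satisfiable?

T-tableau for the formula:
1. ~(<><>(p -> ~p) -> <>(p -> ~p)) & (p -> <>(p -> ~p)), w0
2. ~(<><>(p -> ~p) -> <>(p -> ~p)), w0
3. p -> <>(p -> ~p), w0
4. <><>(p -> ~p), w0
5. ~<>(p -> ~p), w0
6. ~(p -> ~p), w0
7. p, w0
8. <>(p -> ~p), w0
9. <>(p -> ~p), w1
10. ~(p -> ~p), w1
11. p, w1
12. p -> ~p, w2
13. ~(p -> ~p), w2
14. p, w2
15. ~p, w2
Accessibility: w0Rw0, w0Rw1, w0Rw2, w1Rw1, w2Rw2
Branch closes: p and ~p both at w2.
Every branch closes (one shown): unsatisfiable in T, hence also in S4, S5 (every S4/S5-frame is a T-frame).
K-tableau for the formula:
1. ~(<><>(p -> ~p) -> <>(p -> ~p)) & (p -> <>(p -> ~p)), w0
2. ~(<><>(p -> ~p) -> <>(p -> ~p)), w0
3. p -> <>(p -> ~p), w0
4. <><>(p -> ~p), w0
5. ~<>(p -> ~p), w0
6. ~p, w0
7. <>(p -> ~p), w1
8. ~(p -> ~p), w1
9. p, w1
10. p -> ~p, w2
11. ~p, w2
Accessibility: w0Rw1, w1Rw2
Complete open branch: satisfiable in K.

K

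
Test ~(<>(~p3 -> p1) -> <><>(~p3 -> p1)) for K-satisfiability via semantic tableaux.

Satisfiable (open branch found)

1. ~(<>(~p3 -> p1) -> <><>(~p3 -> p1)), u
2. <>(~p3 -> p1), u
3. ~<><>(~p3 -> p1), u
4. ~p3 -> p1, v
5. ~<>(~p3 -> p1), v
6. p1, v
Accessibility: uRv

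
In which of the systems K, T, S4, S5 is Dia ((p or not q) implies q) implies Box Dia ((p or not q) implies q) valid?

S5

S5-tableau for the negation not (Dia ((p or not q) implies q) implies Box Dia ((p or not q) implies q)):
1. not (Dia ((p or not q) implies q) implies Box Dia ((p or not q) implies q)), u
2. Dia ((p or not q) implies q), u
3. not Box Dia ((p or not q) implies q), u
4. (p or not q) implies q, v
5. not (p or not q), v
6. not p, v
7. q, v
8. not Dia ((p or not q) implies q), w
9. not ((p or not q) implies q), u
10. p or not q, u
11. not q, u
12. not ((p or not q) implies q), v
13. p or not q, v
14. not q, v
Accessibility: uRu, uRv, uRw, vRu, vRv, vRw, wRu, wRv, wRw
Branch closes: q and not q both at v.
Every branch closes (one shown): valid in S5.
S4-tableau for the negation not (Dia ((p or not q) implies q) implies Box Dia ((p or not q) implies q)):
1. not (Dia ((p or not q) implies q) implies Box Dia ((p or not q) implies q)), u
2. Dia ((p or not q) implies q), u
3. not Box Dia ((p or not q) implies q), u
4. (p or not q) implies q, v
5. q, v
6. not Dia ((p or not q) implies q), w
7. not ((p or not q) implies q), w
8. p or not q, w
9. not q, w
Accessibility: uRu, uRv, uRw, vRv, wRw
Complete open branch: countermodel on an S4-frame, so not valid in S4, nor in K, T (the same frame is also a K-frame and a T-frame).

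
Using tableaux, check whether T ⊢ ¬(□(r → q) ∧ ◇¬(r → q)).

Tableau for the negation □(r → q) ∧ ◇¬(r → q):
1. □(r → q) ∧ ◇¬(r → q), u
2. □(r → q), u
3. ◇¬(r → q), u
4. r → q, u
5. q, u
6. ¬(r → q), v
7. r, v
8. ¬q, v
9. r → q, v
10. q, v
Accessibility: uRu, uRv, vRv
Branch closes: q and ¬q both at v.
Every branch of the negation's tableau closes; the branch above is one of them.

Valid in T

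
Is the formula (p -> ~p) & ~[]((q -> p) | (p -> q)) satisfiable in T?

No, unsatisfiable

1. (p -> ~p) & ~[]((q -> p) | (p -> q)), 0
2. p -> ~p, 0
3. ~[]((q -> p) | (p -> q)), 0
4. ~p, 0
5. ~((q -> p) | (p -> q)), 1
6. ~(q -> p), 1
7. ~(p -> q), 1
8. q, 1
9. ~p, 1
10. p, 1
11. ~q, 1
Accessibility: 0R0, 0R1, 1R1
Branch closes: p and ~p both at 1.
All branches of the tableau close; one closing branch shown above.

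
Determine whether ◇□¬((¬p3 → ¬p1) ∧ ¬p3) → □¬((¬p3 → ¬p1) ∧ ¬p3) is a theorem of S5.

Tableau for the negation ¬(◇□¬((¬p3 → ¬p1) ∧ ¬p3) → □¬((¬p3 → ¬p1) ∧ ¬p3)):
1. ¬(◇□¬((¬p3 → ¬p1) ∧ ¬p3) → □¬((¬p3 → ¬p1) ∧ ¬p3)), 0
2. ◇□¬((¬p3 → ¬p1) ∧ ¬p3), 0   [¬→-rule on 1]
3. ¬□¬((¬p3 → ¬p1) ∧ ¬p3), 0   [¬→-rule on 1]
4. □¬((¬p3 → ¬p1) ∧ ¬p3), 1   [◇-rule on 2: fresh world 1, 0R1]
5. ¬((¬p3 → ¬p1) ∧ ¬p3), 0   [□-rule on 4 via 1R0]
6. ¬((¬p3 → ¬p1) ∧ ¬p3), 1   [□-rule on 4 via 1R1]
7. ¬(¬p3 → ¬p1), 0   [¬∧-rule on 5 (branches; this branch)]
8. ¬p3, 0   [¬→-rule on 7]
9. p1, 0   [¬→-rule on 7]
10. ¬(¬p3 → ¬p1), 1   [¬∧-rule on 6 (branches; this branch)]
11. ¬p3, 1   [¬→-rule on 10]
12. p1, 1   [¬→-rule on 10]
13. (¬p3 → ¬p1) ∧ ¬p3, 2   [¬□-rule on 3: fresh world 2, 0R2]
14. ¬p3 → ¬p1, 2   [∧-rule on 13]
15. ¬p3, 2   [∧-rule on 13]
16. ¬((¬p3 → ¬p1) ∧ ¬p3), 2   [□-rule on 4 via 1R2]
17. ¬p1, 2   [→-rule on 14 (branches; this branch)]
18. ¬(¬p3 → ¬p1), 2   [¬∧-rule on 16 (branches; this branch)]
19. p1, 2   [¬→-rule on 18]
Accessibility: 0R0, 0R1, 0R2, 1R0, 1R1, 1R2, 2R0, 2R1, 2R2
Branch closes: p1 and ¬p1 both at 2.
All branches of the negation close; one closing branch shown above.

Valid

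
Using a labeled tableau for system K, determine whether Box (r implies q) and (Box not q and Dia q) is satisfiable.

1. Box (r implies q) and (Box not q and Dia q), u
2. Box (r implies q), u   [and-rule on 1]
3. Box not q and Dia q, u   [and-rule on 1]
4. Box not q, u   [and-rule on 3]
5. Dia q, u   [and-rule on 3]
6. q, v   [Dia-rule on 5: fresh world v, uRv]
7. r implies q, v   [Box-rule on 2 via uRv]
8. not q, v   [Box-rule on 4 via uRv]
Accessibility: uRv
Branch closes: q and not q both at v.
(One branch shown.) All branches close.

Unsatisfiable (every branch closes)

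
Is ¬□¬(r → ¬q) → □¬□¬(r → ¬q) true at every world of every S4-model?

Tableau for the negation ¬(¬□¬(r → ¬q) → □¬□¬(r → ¬q)):
1. ¬(¬□¬(r → ¬q) → □¬□¬(r → ¬q)), w0
2. ¬□¬(r → ¬q), w0
3. ¬□¬□¬(r → ¬q), w0
4. r → ¬q, w1
5. ¬q, w1
6. □¬(r → ¬q), w2
7. ¬(r → ¬q), w2
8. r, w2
9. q, w2
Accessibility: w0Rw0, w0Rw1, w0Rw2, w1Rw1, w2Rw2
The negation has an open branch (countermodel exists).

Invalid (countermodel exists)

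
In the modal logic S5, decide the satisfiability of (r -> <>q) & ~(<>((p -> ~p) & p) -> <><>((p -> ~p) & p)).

1. (r -> <>q) & ~(<>((p -> ~p) & p) -> <><>((p -> ~p) & p)), 0
2. r -> <>q, 0
3. ~(<>((p -> ~p) & p) -> <><>((p -> ~p) & p)), 0
4. <>((p -> ~p) & p), 0
5. ~<><>((p -> ~p) & p), 0
6. ~<>((p -> ~p) & p), 0
7. ~((p -> ~p) & p), 0
8. <>q, 0
9. ~(p -> ~p), 0
10. p, 0
11. (p -> ~p) & p, 1
12. p -> ~p, 1
13. p, 1
14. ~<>((p -> ~p) & p), 1
15. ~((p -> ~p) & p), 1
16. ~p, 1
Accessibility: 0R0, 0R1, 1R0, 1R1
Branch closes: p and ~p both at 1.
All branches of the tableau close; one closing branch shown above.

No, unsatisfiable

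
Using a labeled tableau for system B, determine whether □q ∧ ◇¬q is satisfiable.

1. □q ∧ ◇¬q, w0
2. □q, w0   [∧-rule on 1]
3. ◇¬q, w0   [∧-rule on 1]
4. q, w0   [□-rule on 2 via w0Rw0]
5. ¬q, w1   [◇-rule on 3: fresh world w1, w0Rw1]
6. q, w1   [□-rule on 2 via w0Rw1]
Accessibility: w0Rw0, w0Rw1, w1Rw0, w1Rw1
Branch closes: q and ¬q both at w1.
(One branch shown.) All branches close.

Unsatisfiable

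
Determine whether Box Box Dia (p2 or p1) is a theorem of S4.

Not valid

Tableau for the negation not Box Box Dia (p2 or p1):
1. not Box Box Dia (p2 or p1), u
2. not Box Dia (p2 or p1), v   [neg-Box-rule on 1: fresh world v, uRv]
3. not Dia (p2 or p1), w   [neg-Box-rule on 2: fresh world w, vRw]
4. not (p2 or p1), w   [neg-Dia-rule on 3 via wRw]
5. not p2, w   [neg-or-rule on 4]
6. not p1, w   [neg-or-rule on 4]
Accessibility: uRu, uRv, uRw, vRv, vRw, wRw
The negation has an open branch (countermodel exists).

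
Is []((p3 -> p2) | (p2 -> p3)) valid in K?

Tableau for the negation ~[]((p3 -> p2) | (p2 -> p3)):
1. ~[]((p3 -> p2) | (p2 -> p3)), w0
2. ~((p3 -> p2) | (p2 -> p3)), w1
3. ~(p3 -> p2), w1
4. ~(p2 -> p3), w1
5. p3, w1
6. ~p2, w1
7. p2, w1
8. ~p3, w1
Accessibility: w0Rw1
Branch closes: p2 and ~p2 both at w1.
Every branch of the negation's tableau closes; the branch above is one of them.

Valid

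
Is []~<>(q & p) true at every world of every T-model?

Invalid (countermodel exists)

Tableau for the negation ~[]~<>(q & p):
1. ~[]~<>(q & p), 0
2. <>(q & p), 1
3. q & p, 2
4. q, 2
5. p, 2
Accessibility: 0R0, 0R1, 1R1, 1R2, 2R2
The negation has an open branch (countermodel exists).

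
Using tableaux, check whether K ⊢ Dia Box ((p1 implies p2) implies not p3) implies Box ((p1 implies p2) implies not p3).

Not valid

Tableau for the negation not (Dia Box ((p1 implies p2) implies not p3) implies Box ((p1 implies p2) implies not p3)):
1. not (Dia Box ((p1 implies p2) implies not p3) implies Box ((p1 implies p2) implies not p3)), w0
2. Dia Box ((p1 implies p2) implies not p3), w0   [neg-implies-rule on 1]
3. not Box ((p1 implies p2) implies not p3), w0   [neg-implies-rule on 1]
4. Box ((p1 implies p2) implies not p3), w1   [Dia-rule on 2: fresh world w1, w0Rw1]
5. not ((p1 implies p2) implies not p3), w2   [neg-Box-rule on 3: fresh world w2, w0Rw2]
6. p1 implies p2, w2   [neg-implies-rule on 5]
7. p3, w2   [neg-implies-rule on 5]
8. p2, w2   [implies-rule on 6 (branches; this branch)]
Accessibility: w0Rw1, w0Rw2
The negation has an open branch (countermodel exists).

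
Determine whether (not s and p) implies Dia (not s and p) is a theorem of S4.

Tableau for the negation not ((not s and p) implies Dia (not s and p)):
1. not ((not s and p) implies Dia (not s and p)), u
2. not s and p, u   [neg-implies-rule on 1]
3. not Dia (not s and p), u   [neg-implies-rule on 1]
4. not s, u   [and-rule on 2]
5. p, u   [and-rule on 2]
6. not (not s and p), u   [neg-Dia-rule on 3 via uRu]
7. not p, u   [neg-and-rule on 6 (branches; this branch)]
Accessibility: uRu
Branch closes: p and not p both at u.
All branches of the negation close; one closing branch shown above.

Valid in S4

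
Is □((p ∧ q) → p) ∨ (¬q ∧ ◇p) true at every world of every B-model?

Tableau for the negation ¬(□((p ∧ q) → p) ∨ (¬q ∧ ◇p)):
1. ¬(□((p ∧ q) → p) ∨ (¬q ∧ ◇p)), w0
2. ¬□((p ∧ q) → p), w0
3. ¬(¬q ∧ ◇p), w0
4. ¬◇p, w0
5. ¬p, w0
6. ¬((p ∧ q) → p), w1
7. p ∧ q, w1
8. ¬p, w1
9. p, w1
10. q, w1
Accessibility: w0Rw0, w0Rw1, w1Rw0, w1Rw1
Branch closes: p and ¬p both at w1.
Every branch of the negation's tableau closes; the branch above is one of them.

Valid in B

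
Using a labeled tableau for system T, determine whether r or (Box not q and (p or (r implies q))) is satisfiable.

Satisfiable (open branch found)

1. r or (Box not q and (p or (r implies q))), 0
2. Box not q and (p or (r implies q)), 0   [or-rule on 1 (branches; this branch)]
3. Box not q, 0   [and-rule on 2]
4. p or (r implies q), 0   [and-rule on 2]
5. not q, 0   [Box-rule on 3 via 0R0]
6. r implies q, 0   [or-rule on 4 (branches; this branch)]
7. not r, 0   [implies-rule on 6 (branches; this branch)]
Accessibility: 0R0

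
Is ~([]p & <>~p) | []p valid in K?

Tableau for the negation ~(~([]p & <>~p) | []p):
1. ~(~([]p & <>~p) | []p), w0
2. []p & <>~p, w0
3. ~[]p, w0
4. []p, w0
5. <>~p, w0
6. ~p, w1
7. p, w1
Accessibility: w0Rw1
Branch closes: p and ~p both at w1.
All branches of the negation close; one closing branch shown above.

Yes, valid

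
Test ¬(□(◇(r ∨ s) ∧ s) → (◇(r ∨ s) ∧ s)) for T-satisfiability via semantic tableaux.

1. ¬(□(◇(r ∨ s) ∧ s) → (◇(r ∨ s) ∧ s)), 0
2. □(◇(r ∨ s) ∧ s), 0
3. ¬(◇(r ∨ s) ∧ s), 0
4. ◇(r ∨ s) ∧ s, 0
5. ◇(r ∨ s), 0
6. s, 0
7. ¬◇(r ∨ s), 0
8. ¬(r ∨ s), 0
9. ¬r, 0
10. ¬s, 0
Accessibility: 0R0
Branch closes: s and ¬s both at 0.
(One branch shown.) All branches close.

No, unsatisfiable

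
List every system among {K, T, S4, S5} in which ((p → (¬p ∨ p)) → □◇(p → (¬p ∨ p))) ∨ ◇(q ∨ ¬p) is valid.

T, S4, S5

K-tableau for the negation ¬(((p → (¬p ∨ p)) → □◇(p → (¬p ∨ p))) ∨ ◇(q ∨ ¬p)):
1. ¬(((p → (¬p ∨ p)) → □◇(p → (¬p ∨ p))) ∨ ◇(q ∨ ¬p)), w0
2. ¬((p → (¬p ∨ p)) → □◇(p → (¬p ∨ p))), w0   [¬∨-rule on 1]
3. ¬◇(q ∨ ¬p), w0   [¬∨-rule on 1]
4. p → (¬p ∨ p), w0   [¬→-rule on 2]
5. ¬□◇(p → (¬p ∨ p)), w0   [¬→-rule on 2]
6. ¬p ∨ p, w0   [→-rule on 4 (branches; this branch)]
7. p, w0   [∨-rule on 6 (branches; this branch)]
8. ¬◇(p → (¬p ∨ p)), w1   [¬□-rule on 5: fresh world w1, w0Rw1]
9. ¬(q ∨ ¬p), w1   [¬◇-rule on 3 via w0Rw1]
10. ¬q, w1   [¬∨-rule on 9]
11. p, w1   [¬∨-rule on 9]
Accessibility: w0Rw1
Complete open branch: countermodel on a K-frame, so not valid in K.
T-tableau for the negation ¬(((p → (¬p ∨ p)) → □◇(p → (¬p ∨ p))) ∨ ◇(q ∨ ¬p)):
1. ¬(((p → (¬p ∨ p)) → □◇(p → (¬p ∨ p))) ∨ ◇(q ∨ ¬p)), w0
2. ¬((p → (¬p ∨ p)) → □◇(p → (¬p ∨ p))), w0   [¬∨-rule on 1]
3. ¬◇(q ∨ ¬p), w0   [¬∨-rule on 1]
4. p → (¬p ∨ p), w0   [¬→-rule on 2]
5. ¬□◇(p → (¬p ∨ p)), w0   [¬→-rule on 2]
6. ¬(q ∨ ¬p), w0   [¬◇-rule on 3 via w0Rw0]
7. ¬q, w0   [¬∨-rule on 6]
8. p, w0   [¬∨-rule on 6]
9. ¬p ∨ p, w0   [→-rule on 4 (branches; this branch)]
10. ¬◇(p → (¬p ∨ p)), w1   [¬□-rule on 5: fresh world w1, w0Rw1]
11. ¬(q ∨ ¬p), w1   [¬◇-rule on 3 via w0Rw1]
12. ¬q, w1   [¬∨-rule on 11]
13. p, w1   [¬∨-rule on 11]
14. ¬(p → (¬p ∨ p)), w1   [¬◇-rule on 10 via w1Rw1]
15. ¬(¬p ∨ p), w1   [¬→-rule on 14]
16. ¬p, w1   [¬∨-rule on 15]
Accessibility: w0Rw0, w0Rw1, w1Rw1
Branch closes: p and ¬p both at w1.
Every branch closes (one shown): valid in T, hence also in S4, S5 (every theorem of T is a theorem of S4 and S5).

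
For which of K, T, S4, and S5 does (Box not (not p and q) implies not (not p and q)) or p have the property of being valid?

T, S4, S5

T-tableau for the negation not ((Box not (not p and q) implies not (not p and q)) or p):
1. not ((Box not (not p and q) implies not (not p and q)) or p), w0
2. not (Box not (not p and q) implies not (not p and q)), w0   [neg-or-rule on 1]
3. not p, w0   [neg-or-rule on 1]
4. Box not (not p and q), w0   [neg-implies-rule on 2]
5. not p and q, w0   [neg-implies-rule on 2]
6. q, w0   [and-rule on 5]
7. not (not p and q), w0   [Box-rule on 4 via w0Rw0]
8. not q, w0   [neg-and-rule on 7 (branches; this branch)]
Accessibility: w0Rw0
Branch closes: q and not q both at w0.
Every branch closes (one shown): valid in T, hence also in S4, S5 (every theorem of T is a theorem of S4 and S5).
K-tableau for the negation not ((Box not (not p and q) implies not (not p and q)) or p):
1. not ((Box not (not p and q) implies not (not p and q)) or p), w0
2. not (Box not (not p and q) implies not (not p and q)), w0   [neg-or-rule on 1]
3. not p, w0   [neg-or-rule on 1]
4. Box not (not p and q), w0   [neg-implies-rule on 2]
5. not p and q, w0   [neg-implies-rule on 2]
6. q, w0   [and-rule on 5]
Complete open branch: countermodel on a K-frame, so not valid in K.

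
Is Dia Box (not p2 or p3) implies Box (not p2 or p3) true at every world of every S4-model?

No, not valid

Tableau for the negation not (Dia Box (not p2 or p3) implies Box (not p2 or p3)):
1. not (Dia Box (not p2 or p3) implies Box (not p2 or p3)), u
2. Dia Box (not p2 or p3), u
3. not Box (not p2 or p3), u
4. Box (not p2 or p3), v
5. not p2 or p3, v
6. p3, v
7. not (not p2 or p3), w
8. p2, w
9. not p3, w
Accessibility: uRu, uRv, uRw, vRv, wRw
The negation has an open branch (countermodel exists).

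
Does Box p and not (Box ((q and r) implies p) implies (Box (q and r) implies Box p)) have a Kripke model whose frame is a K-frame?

1. Box p and not (Box ((q and r) implies p) implies (Box (q and r) implies Box p)), u
2. Box p, u
3. not (Box ((q and r) implies p) implies (Box (q and r) implies Box p)), u
4. Box ((q and r) implies p), u
5. not (Box (q and r) implies Box p), u
6. Box (q and r), u
7. not Box p, u
8. not p, v
9. p, v
Accessibility: uRv
Branch closes: p and not p both at v.
Every branch closes; the branch above is one of them.

Unsatisfiable (every branch closes)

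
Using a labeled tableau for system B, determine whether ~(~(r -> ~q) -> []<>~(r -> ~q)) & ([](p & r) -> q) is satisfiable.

1. ~(~(r -> ~q) -> []<>~(r -> ~q)) & ([](p & r) -> q), u
2. ~(~(r -> ~q) -> []<>~(r -> ~q)), u
3. [](p & r) -> q, u
4. ~(r -> ~q), u
5. ~[]<>~(r -> ~q), u
6. r, u
7. q, u
8. ~<>~(r -> ~q), v
9. r -> ~q, u
10. r -> ~q, v
11. ~q, u
Accessibility: uRu, uRv, vRu, vRv
Branch closes: q and ~q both at u.
All branches of the tableau close; one closing branch shown above.

Unsatisfiable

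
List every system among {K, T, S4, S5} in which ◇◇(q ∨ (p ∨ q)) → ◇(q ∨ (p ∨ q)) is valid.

S4, S5

S4-tableau for the negation ¬(◇◇(q ∨ (p ∨ q)) → ◇(q ∨ (p ∨ q))):
1. ¬(◇◇(q ∨ (p ∨ q)) → ◇(q ∨ (p ∨ q))), w0
2. ◇◇(q ∨ (p ∨ q)), w0
3. ¬◇(q ∨ (p ∨ q)), w0
4. ¬(q ∨ (p ∨ q)), w0
5. ¬q, w0
6. ¬(p ∨ q), w0
7. ¬p, w0
8. ◇(q ∨ (p ∨ q)), w1
9. ¬(q ∨ (p ∨ q)), w1
10. ¬q, w1
11. ¬(p ∨ q), w1
12. ¬p, w1
13. q ∨ (p ∨ q), w2
14. ¬(q ∨ (p ∨ q)), w2
15. ¬q, w2
16. ¬(p ∨ q), w2
17. ¬p, w2
18. p ∨ q, w2
19. q, w2
Accessibility: w0Rw0, w0Rw1, w0Rw2, w1Rw1, w1Rw2, w2Rw2
Branch closes: q and ¬q both at w2.
Every branch closes (one shown): valid in S4, hence also in S5 (every theorem of S4 is a theorem of S5).
T-tableau for the negation ¬(◇◇(q ∨ (p ∨ q)) → ◇(q ∨ (p ∨ q))):
1. ¬(◇◇(q ∨ (p ∨ q)) → ◇(q ∨ (p ∨ q))), w0
2. ◇◇(q ∨ (p ∨ q)), w0
3. ¬◇(q ∨ (p ∨ q)), w0
4. ¬(q ∨ (p ∨ q)), w0
5. ¬q, w0
6. ¬(p ∨ q), w0
7. ¬p, w0
8. ◇(q ∨ (p ∨ q)), w1
9. ¬(q ∨ (p ∨ q)), w1
10. ¬q, w1
11. ¬(p ∨ q), w1
12. ¬p, w1
13. q ∨ (p ∨ q), w2
14. p ∨ q, w2
15. q, w2
Accessibility: w0Rw0, w0Rw1, w1Rw1, w1Rw2, w2Rw2
Complete open branch: countermodel on a T-frame, so not valid in T, nor in K (the same frame is also a K-frame).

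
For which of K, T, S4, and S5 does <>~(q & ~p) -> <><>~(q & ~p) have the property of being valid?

T, S4, S5

T-tableau for the negation ~(<>~(q & ~p) -> <><>~(q & ~p)):
1. ~(<>~(q & ~p) -> <><>~(q & ~p)), 0
2. <>~(q & ~p), 0   [~->-rule on 1]
3. ~<><>~(q & ~p), 0   [~->-rule on 1]
4. ~<>~(q & ~p), 0   [~<>-rule on 3 via 0R0]
5. q & ~p, 0   [~<>-rule on 4 via 0R0]
6. q, 0   [&-rule on 5]
7. ~p, 0   [&-rule on 5]
8. ~(q & ~p), 1   [<>-rule on 2: fresh world 1, 0R1]
9. ~<>~(q & ~p), 1   [~<>-rule on 3 via 0R1]
10. q & ~p, 1   [~<>-rule on 4 via 0R1]
11. q, 1   [&-rule on 10]
12. ~p, 1   [&-rule on 10]
13. p, 1   [~&-rule on 8 (branches; this branch)]
Accessibility: 0R0, 0R1, 1R1
Branch closes: p and ~p both at 1.
Every branch closes (one shown): valid in T, hence also in S4, S5 (every theorem of T is a theorem of S4 and S5).
K-tableau for the negation ~(<>~(q & ~p) -> <><>~(q & ~p)):
1. ~(<>~(q & ~p) -> <><>~(q & ~p)), 0
2. <>~(q & ~p), 0   [~->-rule on 1]
3. ~<><>~(q & ~p), 0   [~->-rule on 1]
4. ~(q & ~p), 1   [<>-rule on 2: fresh world 1, 0R1]
5. ~<>~(q & ~p), 1   [~<>-rule on 3 via 0R1]
6. p, 1   [~&-rule on 4 (branches; this branch)]
Accessibility: 0R1
Complete open branch: countermodel on a K-frame, so not valid in K.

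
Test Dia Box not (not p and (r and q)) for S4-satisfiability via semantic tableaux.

Yes, satisfiable

1. Dia Box not (not p and (r and q)), w0
2. Box not (not p and (r and q)), w1
3. not (not p and (r and q)), w1
4. not (r and q), w1
5. not q, w1
Accessibility: w0Rw0, w0Rw1, w1Rw1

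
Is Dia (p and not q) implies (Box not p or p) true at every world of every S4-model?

Not valid

Tableau for the negation not (Dia (p and not q) implies (Box not p or p)):
1. not (Dia (p and not q) implies (Box not p or p)), 0
2. Dia (p and not q), 0   [neg-implies-rule on 1]
3. not (Box not p or p), 0   [neg-implies-rule on 1]
4. not Box not p, 0   [neg-or-rule on 3]
5. not p, 0   [neg-or-rule on 3]
6. p and not q, 1   [Dia-rule on 2: fresh world 1, 0R1]
7. p, 1   [and-rule on 6]
8. not q, 1   [and-rule on 6]
9. p, 2   [neg-Box-rule on 4: fresh world 2, 0R2]
Accessibility: 0R0, 0R1, 0R2, 1R1, 2R2
The negation has an open branch (countermodel exists).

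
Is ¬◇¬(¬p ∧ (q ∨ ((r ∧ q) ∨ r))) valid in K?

Tableau for the negation ◇¬(¬p ∧ (q ∨ ((r ∧ q) ∨ r))):
1. ◇¬(¬p ∧ (q ∨ ((r ∧ q) ∨ r))), 0
2. ¬(¬p ∧ (q ∨ ((r ∧ q) ∨ r))), 1
3. ¬(q ∨ ((r ∧ q) ∨ r)), 1
4. ¬q, 1
5. ¬((r ∧ q) ∨ r), 1
6. ¬(r ∧ q), 1
7. ¬r, 1
Accessibility: 0R1
The negation has an open branch (countermodel exists).

Not valid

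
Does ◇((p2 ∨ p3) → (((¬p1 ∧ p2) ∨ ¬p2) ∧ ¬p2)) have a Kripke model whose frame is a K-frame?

Satisfiable (open branch found)

1. ◇((p2 ∨ p3) → (((¬p1 ∧ p2) ∨ ¬p2) ∧ ¬p2)), u
2. (p2 ∨ p3) → (((¬p1 ∧ p2) ∨ ¬p2) ∧ ¬p2), v   [◇-rule on 1: fresh world v, uRv]
3. ((¬p1 ∧ p2) ∨ ¬p2) ∧ ¬p2, v   [→-rule on 2 (branches; this branch)]
4. (¬p1 ∧ p2) ∨ ¬p2, v   [∧-rule on 3]
5. ¬p2, v   [∧-rule on 3]
Accessibility: uRv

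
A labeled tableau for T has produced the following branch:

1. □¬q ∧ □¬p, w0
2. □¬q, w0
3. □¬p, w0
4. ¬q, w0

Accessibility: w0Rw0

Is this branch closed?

No world carries both an atom and its negation.

Not closed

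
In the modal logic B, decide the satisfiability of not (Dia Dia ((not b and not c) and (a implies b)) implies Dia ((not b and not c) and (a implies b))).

Yes, satisfiable

1. not (Dia Dia ((not b and not c) and (a implies b)) implies Dia ((not b and not c) and (a implies b))), w0
2. Dia Dia ((not b and not c) and (a implies b)), w0
3. not Dia ((not b and not c) and (a implies b)), w0
4. not ((not b and not c) and (a implies b)), w0
5. not (a implies b), w0
6. a, w0
7. not b, w0
8. Dia ((not b and not c) and (a implies b)), w1
9. not ((not b and not c) and (a implies b)), w1
10. not (a implies b), w1
11. a, w1
12. not b, w1
13. (not b and not c) and (a implies b), w2
14. not b and not c, w2
15. a implies b, w2
16. not b, w2
17. not c, w2
18. not a, w2
Accessibility: w0Rw0, w0Rw1, w1Rw0, w1Rw1, w1Rw2, w2Rw1, w2Rw2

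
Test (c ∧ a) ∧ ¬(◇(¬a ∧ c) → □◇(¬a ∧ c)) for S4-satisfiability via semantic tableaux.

1. (c ∧ a) ∧ ¬(◇(¬a ∧ c) → □◇(¬a ∧ c)), w0
2. c ∧ a, w0
3. ¬(◇(¬a ∧ c) → □◇(¬a ∧ c)), w0
4. c, w0
5. a, w0
6. ◇(¬a ∧ c), w0
7. ¬□◇(¬a ∧ c), w0
8. ¬a ∧ c, w1
9. ¬a, w1
10. c, w1
11. ¬◇(¬a ∧ c), w2
12. ¬(¬a ∧ c), w2
13. ¬c, w2
Accessibility: w0Rw0, w0Rw1, w0Rw2, w1Rw1, w2Rw2

Satisfiable (open branch found)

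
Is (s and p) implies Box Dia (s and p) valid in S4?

Tableau for the negation not ((s and p) implies Box Dia (s and p)):
1. not ((s and p) implies Box Dia (s and p)), w0
2. s and p, w0   [neg-implies-rule on 1]
3. not Box Dia (s and p), w0   [neg-implies-rule on 1]
4. s, w0   [and-rule on 2]
5. p, w0   [and-rule on 2]
6. not Dia (s and p), w1   [neg-Box-rule on 3: fresh world w1, w0Rw1]
7. not (s and p), w1   [neg-Dia-rule on 6 via w1Rw1]
8. not p, w1   [neg-and-rule on 7 (branches; this branch)]
Accessibility: w0Rw0, w0Rw1, w1Rw1
The negation has an open branch (countermodel exists).

Not valid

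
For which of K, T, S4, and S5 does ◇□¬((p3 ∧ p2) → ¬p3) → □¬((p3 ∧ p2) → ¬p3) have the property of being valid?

S5

S5-tableau for the negation ¬(◇□¬((p3 ∧ p2) → ¬p3) → □¬((p3 ∧ p2) → ¬p3)):
1. ¬(◇□¬((p3 ∧ p2) → ¬p3) → □¬((p3 ∧ p2) → ¬p3)), w0
2. ◇□¬((p3 ∧ p2) → ¬p3), w0
3. ¬□¬((p3 ∧ p2) → ¬p3), w0
4. □¬((p3 ∧ p2) → ¬p3), w1
5. ¬((p3 ∧ p2) → ¬p3), w0
6. p3 ∧ p2, w0
7. p3, w0
8. p2, w0
9. ¬((p3 ∧ p2) → ¬p3), w1
10. p3 ∧ p2, w1
11. p3, w1
12. p2, w1
13. (p3 ∧ p2) → ¬p3, w2
14. ¬((p3 ∧ p2) → ¬p3), w2
15. p3 ∧ p2, w2
16. p3, w2
17. p2, w2
18. ¬(p3 ∧ p2), w2
19. ¬p2, w2
Accessibility: w0Rw0, w0Rw1, w0Rw2, w1Rw0, w1Rw1, w1Rw2, w2Rw0, w2Rw1, w2Rw2
Branch closes: p2 and ¬p2 both at w2.
Every branch closes (one shown): valid in S5.
S4-tableau for the negation ¬(◇□¬((p3 ∧ p2) → ¬p3) → □¬((p3 ∧ p2) → ¬p3)):
1. ¬(◇□¬((p3 ∧ p2) → ¬p3) → □¬((p3 ∧ p2) → ¬p3)), w0
2. ◇□¬((p3 ∧ p2) → ¬p3), w0
3. ¬□¬((p3 ∧ p2) → ¬p3), w0
4. □¬((p3 ∧ p2) → ¬p3), w1
5. ¬((p3 ∧ p2) → ¬p3), w1
6. p3 ∧ p2, w1
7. p3, w1
8. p2, w1
9. (p3 ∧ p2) → ¬p3, w2
10. ¬p3, w2
Accessibility: w0Rw0, w0Rw1, w0Rw2, w1Rw1, w2Rw2
Complete open branch: countermodel on an S4-frame, so not valid in S4, nor in K, T (the same frame is also a K-frame and a T-frame).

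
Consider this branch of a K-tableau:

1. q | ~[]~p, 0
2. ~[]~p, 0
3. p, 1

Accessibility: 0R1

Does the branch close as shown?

Open

No atom appears with both signs at the same world.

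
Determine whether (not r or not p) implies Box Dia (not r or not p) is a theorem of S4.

No, not valid

Tableau for the negation not ((not r or not p) implies Box Dia (not r or not p)):
1. not ((not r or not p) implies Box Dia (not r or not p)), w0
2. not r or not p, w0
3. not Box Dia (not r or not p), w0
4. not p, w0
5. not Dia (not r or not p), w1
6. not (not r or not p), w1
7. r, w1
8. p, w1
Accessibility: w0Rw0, w0Rw1, w1Rw1
The negation has an open branch (countermodel exists).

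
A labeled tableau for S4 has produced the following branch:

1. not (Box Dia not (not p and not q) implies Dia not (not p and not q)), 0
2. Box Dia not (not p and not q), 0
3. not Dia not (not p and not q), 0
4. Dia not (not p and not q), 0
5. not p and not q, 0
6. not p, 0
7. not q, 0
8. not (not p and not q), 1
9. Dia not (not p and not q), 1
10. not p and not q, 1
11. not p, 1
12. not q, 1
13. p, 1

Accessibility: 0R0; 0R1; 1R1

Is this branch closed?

Closed

Both p and not p appear at 1.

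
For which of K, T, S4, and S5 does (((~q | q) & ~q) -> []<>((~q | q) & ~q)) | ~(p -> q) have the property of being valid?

S4-tableau for the negation ~((((~q | q) & ~q) -> []<>((~q | q) & ~q)) | ~(p -> q)):
1. ~((((~q | q) & ~q) -> []<>((~q | q) & ~q)) | ~(p -> q)), 0
2. ~(((~q | q) & ~q) -> []<>((~q | q) & ~q)), 0
3. p -> q, 0
4. (~q | q) & ~q, 0
5. ~[]<>((~q | q) & ~q), 0
6. ~q | q, 0
7. ~q, 0
8. ~p, 0
9. ~<>((~q | q) & ~q), 1
10. ~((~q | q) & ~q), 1
11. q, 1
Accessibility: 0R0, 0R1, 1R1
Complete open branch: countermodel on an S4-frame, so not valid in S4, nor in K, T (the same frame is also a K-frame and a T-frame).
S5-tableau for the negation ~((((~q | q) & ~q) -> []<>((~q | q) & ~q)) | ~(p -> q)):
1. ~((((~q | q) & ~q) -> []<>((~q | q) & ~q)) | ~(p -> q)), 0
2. ~(((~q | q) & ~q) -> []<>((~q | q) & ~q)), 0
3. p -> q, 0
4. (~q | q) & ~q, 0
5. ~[]<>((~q | q) & ~q), 0
6. ~q | q, 0
7. ~q, 0
8. ~p, 0
9. ~<>((~q | q) & ~q), 1
10. ~((~q | q) & ~q), 0
11. ~((~q | q) & ~q), 1
12. ~(~q | q), 0
13. q, 0
Accessibility: 0R0, 0R1, 1R0, 1R1
Branch closes: q and ~q both at 0.
Every branch closes (one shown): valid in S5.

S5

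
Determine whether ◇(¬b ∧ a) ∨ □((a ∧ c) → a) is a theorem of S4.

Yes, valid

Tableau for the negation ¬(◇(¬b ∧ a) ∨ □((a ∧ c) → a)):
1. ¬(◇(¬b ∧ a) ∨ □((a ∧ c) → a)), u
2. ¬◇(¬b ∧ a), u
3. ¬□((a ∧ c) → a), u
4. ¬(¬b ∧ a), u
5. ¬a, u
6. ¬((a ∧ c) → a), v
7. a ∧ c, v
8. ¬a, v
9. a, v
10. c, v
Accessibility: uRu, uRv, vRv
Branch closes: a and ¬a both at v.
All branches of the negation close; one closing branch shown above.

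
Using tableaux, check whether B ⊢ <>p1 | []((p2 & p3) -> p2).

Yes, valid

Tableau for the negation ~(<>p1 | []((p2 & p3) -> p2)):
1. ~(<>p1 | []((p2 & p3) -> p2)), 0
2. ~<>p1, 0
3. ~[]((p2 & p3) -> p2), 0
4. ~p1, 0
5. ~((p2 & p3) -> p2), 1
6. p2 & p3, 1
7. ~p2, 1
8. p2, 1
9. p3, 1
Accessibility: 0R0, 0R1, 1R0, 1R1
Branch closes: p2 and ~p2 both at 1.
Every branch of the negation's tableau closes; the branch above is one of them.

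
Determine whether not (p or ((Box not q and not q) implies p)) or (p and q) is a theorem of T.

Tableau for the negation not (not (p or ((Box not q and not q) implies p)) or (p and q)):
1. not (not (p or ((Box not q and not q) implies p)) or (p and q)), w0
2. p or ((Box not q and not q) implies p), w0
3. not (p and q), w0
4. (Box not q and not q) implies p, w0
5. not q, w0
6. p, w0
Accessibility: w0Rw0
The negation has an open branch (countermodel exists).

No, not valid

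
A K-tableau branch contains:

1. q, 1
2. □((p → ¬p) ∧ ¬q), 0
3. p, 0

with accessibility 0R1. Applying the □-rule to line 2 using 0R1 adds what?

(p → ¬p) ∧ ¬q, 1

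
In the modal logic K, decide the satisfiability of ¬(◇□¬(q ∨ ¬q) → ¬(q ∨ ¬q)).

1. ¬(◇□¬(q ∨ ¬q) → ¬(q ∨ ¬q)), 0
2. ◇□¬(q ∨ ¬q), 0   [¬→-rule on 1]
3. q ∨ ¬q, 0   [¬→-rule on 1]
4. ¬q, 0   [∨-rule on 3 (branches; this branch)]
5. □¬(q ∨ ¬q), 1   [◇-rule on 2: fresh world 1, 0R1]
Accessibility: 0R1

Satisfiable (open branch found)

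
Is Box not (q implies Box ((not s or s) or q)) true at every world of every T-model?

Tableau for the negation not Box not (q implies Box ((not s or s) or q)):
1. not Box not (q implies Box ((not s or s) or q)), w0
2. q implies Box ((not s or s) or q), w1
3. Box ((not s or s) or q), w1
4. (not s or s) or q, w1
5. q, w1
Accessibility: w0Rw0, w0Rw1, w1Rw1
The negation has an open branch (countermodel exists).

No, not valid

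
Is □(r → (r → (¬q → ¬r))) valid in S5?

Invalid (countermodel exists)

Tableau for the negation ¬□(r → (r → (¬q → ¬r))):
1. ¬□(r → (r → (¬q → ¬r))), 0
2. ¬(r → (r → (¬q → ¬r))), 1   [¬□-rule on 1: fresh world 1, 0R1]
3. r, 1   [¬→-rule on 2]
4. ¬(r → (¬q → ¬r)), 1   [¬→-rule on 2]
5. ¬(¬q → ¬r), 1   [¬→-rule on 4]
6. ¬q, 1   [¬→-rule on 5]
Accessibility: 0R0, 0R1, 1R0, 1R1
The negation has an open branch (countermodel exists).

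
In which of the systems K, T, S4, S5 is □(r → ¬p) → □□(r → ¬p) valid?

T-tableau for the negation ¬(□(r → ¬p) → □□(r → ¬p)):
1. ¬(□(r → ¬p) → □□(r → ¬p)), 0
2. □(r → ¬p), 0
3. ¬□□(r → ¬p), 0
4. r → ¬p, 0
5. ¬p, 0
6. ¬□(r → ¬p), 1
7. r → ¬p, 1
8. ¬p, 1
9. ¬(r → ¬p), 2
10. r, 2
11. p, 2
Accessibility: 0R0, 0R1, 1R1, 1R2, 2R2
Complete open branch: countermodel on a T-frame, so not valid in T, nor in K (the same frame is also a K-frame).
S4-tableau for the negation ¬(□(r → ¬p) → □□(r → ¬p)):
1. ¬(□(r → ¬p) → □□(r → ¬p)), 0
2. □(r → ¬p), 0
3. ¬□□(r → ¬p), 0
4. r → ¬p, 0
5. ¬p, 0
6. ¬□(r → ¬p), 1
7. r → ¬p, 1
8. ¬p, 1
9. ¬(r → ¬p), 2
10. r, 2
11. p, 2
12. r → ¬p, 2
13. ¬p, 2
Accessibility: 0R0, 0R1, 0R2, 1R1, 1R2, 2R2
Branch closes: p and ¬p both at 2.
Every branch closes (one shown): valid in S4, hence also in S5 (every theorem of S4 is a theorem of S5).

S4, S5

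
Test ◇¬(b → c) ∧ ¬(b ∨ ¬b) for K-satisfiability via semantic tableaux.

Unsatisfiable

1. ◇¬(b → c) ∧ ¬(b ∨ ¬b), u
2. ◇¬(b → c), u   [∧-rule on 1]
3. ¬(b ∨ ¬b), u   [∧-rule on 1]
4. ¬b, u   [¬∨-rule on 3]
5. b, u   [¬∨-rule on 3]
Branch closes: b and ¬b both at u.
Every branch closes; the branch above is one of them.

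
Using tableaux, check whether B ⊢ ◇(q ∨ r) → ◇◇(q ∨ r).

Yes, valid

Tableau for the negation ¬(◇(q ∨ r) → ◇◇(q ∨ r)):
1. ¬(◇(q ∨ r) → ◇◇(q ∨ r)), w0
2. ◇(q ∨ r), w0
3. ¬◇◇(q ∨ r), w0
4. ¬◇(q ∨ r), w0
5. ¬(q ∨ r), w0
6. ¬q, w0
7. ¬r, w0
8. q ∨ r, w1
9. ¬◇(q ∨ r), w1
10. ¬(q ∨ r), w1
11. ¬q, w1
12. ¬r, w1
13. r, w1
Accessibility: w0Rw0, w0Rw1, w1Rw0, w1Rw1
Branch closes: r and ¬r both at w1.
All branches of the negation close; one closing branch shown above.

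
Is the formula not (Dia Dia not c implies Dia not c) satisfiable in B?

Yes, satisfiable

1. not (Dia Dia not c implies Dia not c), w0
2. Dia Dia not c, w0   [neg-implies-rule on 1]
3. not Dia not c, w0   [neg-implies-rule on 1]
4. c, w0   [neg-Dia-rule on 3 via w0Rw0]
5. Dia not c, w1   [Dia-rule on 2: fresh world w1, w0Rw1]
6. c, w1   [neg-Dia-rule on 3 via w0Rw1]
7. not c, w2   [Dia-rule on 5: fresh world w2, w1Rw2]
Accessibility: w0Rw0, w0Rw1, w1Rw0, w1Rw1, w1Rw2, w2Rw1, w2Rw2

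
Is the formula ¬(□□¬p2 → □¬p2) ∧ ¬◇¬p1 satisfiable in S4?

1. ¬(□□¬p2 → □¬p2) ∧ ¬◇¬p1, 0
2. ¬(□□¬p2 → □¬p2), 0
3. ¬◇¬p1, 0
4. □□¬p2, 0
5. ¬□¬p2, 0
6. p1, 0
7. □¬p2, 0
8. ¬p2, 0
9. p2, 1
10. p1, 1
11. □¬p2, 1
12. ¬p2, 1
Accessibility: 0R0, 0R1, 1R1
Branch closes: p2 and ¬p2 both at 1.
(One branch shown.) All branches close.

Unsatisfiable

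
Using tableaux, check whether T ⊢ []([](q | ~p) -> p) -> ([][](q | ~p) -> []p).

Yes, valid

Tableau for the negation ~([]([](q | ~p) -> p) -> ([][](q | ~p) -> []p)):
1. ~([]([](q | ~p) -> p) -> ([][](q | ~p) -> []p)), w0
2. []([](q | ~p) -> p), w0   [~->-rule on 1]
3. ~([][](q | ~p) -> []p), w0   [~->-rule on 1]
4. [][](q | ~p), w0   [~->-rule on 3]
5. ~[]p, w0   [~->-rule on 3]
6. [](q | ~p) -> p, w0   [[]-rule on 2 via w0Rw0]
7. [](q | ~p), w0   [[]-rule on 4 via w0Rw0]
8. q | ~p, w0   [[]-rule on 7 via w0Rw0]
9. ~[](q | ~p), w0   [->-rule on 6 (branches; this branch)]
10. ~p, w0   [|-rule on 8 (branches; this branch)]
11. ~p, w1   [~[]-rule on 5: fresh world w1, w0Rw1]
12. [](q | ~p) -> p, w1   [[]-rule on 2 via w0Rw1]
13. [](q | ~p), w1   [[]-rule on 4 via w0Rw1]
14. q | ~p, w1   [[]-rule on 7 via w0Rw1]
15. ~[](q | ~p), w1   [->-rule on 12 (branches; this branch)]
16. ~(q | ~p), w2   [~[]-rule on 9: fresh world w2, w0Rw2]
17. ~q, w2   [~|-rule on 16]
18. p, w2   [~|-rule on 16]
19. [](q | ~p) -> p, w2   [[]-rule on 2 via w0Rw2]
20. [](q | ~p), w2   [[]-rule on 4 via w0Rw2]
21. q | ~p, w2   [[]-rule on 7 via w0Rw2]
22. ~p, w2   [|-rule on 21 (branches; this branch)]
Accessibility: w0Rw0, w0Rw1, w0Rw2, w1Rw1, w2Rw2
Branch closes: p and ~p both at w2.
Every branch of the negation's tableau closes; the branch above is one of them.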